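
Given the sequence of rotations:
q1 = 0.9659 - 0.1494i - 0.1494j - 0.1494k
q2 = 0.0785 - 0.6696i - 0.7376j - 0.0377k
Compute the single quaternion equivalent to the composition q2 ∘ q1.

q2 · q1 = -0.14 - 0.5539i - 0.8186j - 0.0583k
-0.14 - 0.5539i - 0.8186j - 0.0583k


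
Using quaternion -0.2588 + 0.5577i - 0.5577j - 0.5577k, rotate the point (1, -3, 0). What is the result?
(2.488, 0.399, -1.911)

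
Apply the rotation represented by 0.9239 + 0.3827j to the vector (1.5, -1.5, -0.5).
(0.707, -1.5, -1.414)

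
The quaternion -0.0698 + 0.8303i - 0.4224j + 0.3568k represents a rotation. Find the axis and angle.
axis = (0.8323, -0.4234, 0.3577), θ = 188°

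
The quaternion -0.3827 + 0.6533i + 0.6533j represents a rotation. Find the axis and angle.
axis = (√2/2, √2/2, 0), θ = 5π/4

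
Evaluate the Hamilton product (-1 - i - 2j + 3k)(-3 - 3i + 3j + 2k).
-7i - 4j - 20k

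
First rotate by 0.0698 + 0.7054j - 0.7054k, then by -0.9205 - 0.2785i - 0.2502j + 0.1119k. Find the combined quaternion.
0.1912 + 0.0781i - 0.8632j + 0.4607k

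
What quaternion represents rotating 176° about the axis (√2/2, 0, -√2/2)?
0.0349 + 0.7067i - 0.7067k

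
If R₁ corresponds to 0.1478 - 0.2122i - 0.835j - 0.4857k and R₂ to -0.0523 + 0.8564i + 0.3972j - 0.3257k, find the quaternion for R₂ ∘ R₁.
0.3475 - 0.3272i + 0.5874j - 0.6535k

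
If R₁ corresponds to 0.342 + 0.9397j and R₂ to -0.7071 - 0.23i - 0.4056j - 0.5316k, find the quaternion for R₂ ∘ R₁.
0.1393 + 0.4209i - 0.8032j - 0.3979k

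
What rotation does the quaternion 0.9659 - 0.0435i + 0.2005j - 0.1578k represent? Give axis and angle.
axis = (-0.1681, 0.7746, -0.6097), θ = π/6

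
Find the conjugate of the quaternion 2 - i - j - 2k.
2 + i + j + 2k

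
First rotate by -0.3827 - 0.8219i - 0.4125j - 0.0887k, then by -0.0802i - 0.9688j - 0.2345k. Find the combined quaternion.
-0.4863 + 0.0199i + 0.5564j - 0.6734k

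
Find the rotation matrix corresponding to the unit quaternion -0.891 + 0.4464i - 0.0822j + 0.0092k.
[[0.9863, -0.057, 0.1547], [-0.0898, 0.6013, 0.794], [-0.1383, -0.797, 0.5879]]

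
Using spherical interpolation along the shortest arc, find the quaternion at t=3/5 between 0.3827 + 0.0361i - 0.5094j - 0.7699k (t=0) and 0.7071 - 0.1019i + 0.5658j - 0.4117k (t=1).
0.7062 - 0.0553i + 0.1496j - 0.6899k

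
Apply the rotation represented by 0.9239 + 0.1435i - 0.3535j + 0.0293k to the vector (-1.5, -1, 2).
(-2.257, -1.458, 0.181)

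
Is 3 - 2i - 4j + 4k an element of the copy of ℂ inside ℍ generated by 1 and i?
No. The quaternion 3 - 2i - 4j + 4k has j-coefficient y = -4 and k-coefficient z = 4, not both zero, so it does not lie in the complex subalgebra spanned by 1 and i.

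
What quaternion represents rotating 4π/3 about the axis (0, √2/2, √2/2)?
-0.5 + 0.6124j + 0.6124k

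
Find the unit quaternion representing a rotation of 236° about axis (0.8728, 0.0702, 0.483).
-0.4695 + 0.7706i + 0.062j + 0.4265k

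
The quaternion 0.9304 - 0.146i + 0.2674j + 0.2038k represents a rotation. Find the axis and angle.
axis = (-0.3983, 0.7295, 0.556), θ = 43°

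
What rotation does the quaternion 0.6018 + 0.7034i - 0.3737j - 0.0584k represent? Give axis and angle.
axis = (0.8807, -0.4679, -0.0731), θ = 106°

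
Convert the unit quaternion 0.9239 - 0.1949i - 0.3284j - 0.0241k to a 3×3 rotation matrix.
[[0.7831, 0.1725, -0.5974], [0.0835, 0.9229, 0.376], [0.6162, -0.3443, 0.7083]]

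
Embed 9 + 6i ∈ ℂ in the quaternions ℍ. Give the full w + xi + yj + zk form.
9 + 6i + 0j + 0k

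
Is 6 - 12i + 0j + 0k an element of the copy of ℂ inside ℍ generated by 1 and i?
Yes. The quaternion 6 - 12i has j- and k-coefficients y = z = 0, so it lies in the complex subalgebra spanned by 1 and i.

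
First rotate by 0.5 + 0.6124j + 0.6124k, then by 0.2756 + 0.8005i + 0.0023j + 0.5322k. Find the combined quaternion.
-0.1895 + 0.0757i - 0.3203j + 0.9251k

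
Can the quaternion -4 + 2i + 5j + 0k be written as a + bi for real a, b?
No. The quaternion -4 + 2i + 5j has j-coefficient y = 5 and k-coefficient z = 0, not both zero, so it does not lie in the complex subalgebra spanned by 1 and i.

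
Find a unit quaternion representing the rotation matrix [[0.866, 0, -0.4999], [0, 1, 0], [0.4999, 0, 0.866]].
0.9659 - 0.2588j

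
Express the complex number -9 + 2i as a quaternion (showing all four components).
-9 + 2i + 0j + 0k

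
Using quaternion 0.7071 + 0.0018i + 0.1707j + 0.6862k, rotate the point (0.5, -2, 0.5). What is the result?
(2.062, 0.485, -0.122)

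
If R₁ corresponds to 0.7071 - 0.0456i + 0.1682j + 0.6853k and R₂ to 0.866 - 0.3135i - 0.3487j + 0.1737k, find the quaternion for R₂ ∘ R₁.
0.5377 - 0.5293i + 0.106j + 0.6477k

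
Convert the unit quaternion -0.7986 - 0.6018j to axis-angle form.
axis = (0, -1, 0), θ = 286°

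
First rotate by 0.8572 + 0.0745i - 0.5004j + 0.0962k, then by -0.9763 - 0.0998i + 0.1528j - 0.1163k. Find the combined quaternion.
-0.7418 - 0.2018i + 0.6205j - 0.1551k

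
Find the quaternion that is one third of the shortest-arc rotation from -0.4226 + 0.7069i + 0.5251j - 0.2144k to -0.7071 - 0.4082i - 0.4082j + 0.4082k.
-0.0271 + 0.7311i + 0.5883j - 0.3443k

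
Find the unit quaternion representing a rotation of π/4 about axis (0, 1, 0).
0.9239 + 0.3827j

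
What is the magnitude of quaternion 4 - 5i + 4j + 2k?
√61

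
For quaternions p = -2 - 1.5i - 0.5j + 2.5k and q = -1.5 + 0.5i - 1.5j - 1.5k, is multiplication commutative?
No: pq = 6.75 + 5.75i + 2.75j + 1.75k ≠ 6.75 - 3.25i + 4.75j - 3.25k = qp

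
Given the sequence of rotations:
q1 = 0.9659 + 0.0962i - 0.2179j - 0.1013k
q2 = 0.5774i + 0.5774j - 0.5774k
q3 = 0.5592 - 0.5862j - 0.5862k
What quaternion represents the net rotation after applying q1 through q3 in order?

q2 · q1 = 0.0118 + 0.3734i + 0.5607j - 0.7391k
q3 · q2 · q1 = -0.098 + 0.9707i + 0.0877j - 0.2013k
-0.098 + 0.9707i + 0.0877j - 0.2013k


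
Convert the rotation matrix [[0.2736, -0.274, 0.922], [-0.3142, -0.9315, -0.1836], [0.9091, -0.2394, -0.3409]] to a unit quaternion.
-0.0175 + 0.7978i - 0.1843j + 0.5738k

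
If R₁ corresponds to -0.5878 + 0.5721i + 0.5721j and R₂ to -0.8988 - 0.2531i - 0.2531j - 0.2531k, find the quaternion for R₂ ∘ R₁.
0.8179 - 0.2206i - 0.5102j + 0.1488k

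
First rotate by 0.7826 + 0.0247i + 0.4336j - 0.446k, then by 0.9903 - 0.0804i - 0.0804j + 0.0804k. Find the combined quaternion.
0.8477 - 0.0375i + 0.3326j - 0.4116k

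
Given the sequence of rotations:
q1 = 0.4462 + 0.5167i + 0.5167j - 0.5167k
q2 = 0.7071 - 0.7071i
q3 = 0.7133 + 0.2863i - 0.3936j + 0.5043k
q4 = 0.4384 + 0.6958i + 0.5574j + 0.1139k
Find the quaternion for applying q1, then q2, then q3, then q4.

q2 · q1 = 0.6809 + 0.0499i - 0.7307k
q3 · q2 · q1 = 0.8399 + 0.5181i - 0.0336j - 0.1582k
q4 · q3 · q2 · q1 = 0.0445 + 0.7272i + 0.6225j - 0.2859k
0.0445 + 0.7272i + 0.6225j - 0.2859k


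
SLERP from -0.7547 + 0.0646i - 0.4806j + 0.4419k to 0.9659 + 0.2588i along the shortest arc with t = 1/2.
-0.9298 - 0.1049i - 0.2597j + 0.2388k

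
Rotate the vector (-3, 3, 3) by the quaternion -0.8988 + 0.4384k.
(0.517, 4.211, 3)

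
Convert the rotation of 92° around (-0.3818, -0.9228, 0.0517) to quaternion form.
0.6947 - 0.2746i - 0.6638j + 0.0372k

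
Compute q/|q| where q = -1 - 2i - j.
-0.4082 - 0.8165i - 0.4082j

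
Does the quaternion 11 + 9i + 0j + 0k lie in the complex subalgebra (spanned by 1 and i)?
Yes. The quaternion 11 + 9i has j- and k-coefficients y = z = 0, so it lies in the complex subalgebra spanned by 1 and i.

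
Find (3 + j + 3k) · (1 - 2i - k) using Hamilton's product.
6 - 7i - 5j + 2k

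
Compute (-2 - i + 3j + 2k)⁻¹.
-0.1111 + 0.0556i - 0.1667j - 0.1111k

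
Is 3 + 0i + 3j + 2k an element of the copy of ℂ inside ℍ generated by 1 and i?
No. The quaternion 3 + 3j + 2k has j-coefficient y = 3 and k-coefficient z = 2, not both zero, so it does not lie in the complex subalgebra spanned by 1 and i.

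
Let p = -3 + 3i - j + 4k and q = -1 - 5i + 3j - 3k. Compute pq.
33 + 3i - 19j + 9k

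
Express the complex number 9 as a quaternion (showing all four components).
9 + 0i + 0j + 0k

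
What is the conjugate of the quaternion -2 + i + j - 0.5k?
-2 - i - j + 0.5k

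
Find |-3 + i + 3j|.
√19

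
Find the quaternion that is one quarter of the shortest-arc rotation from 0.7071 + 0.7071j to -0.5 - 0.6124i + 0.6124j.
0.4553 - 0.2238i + 0.8618j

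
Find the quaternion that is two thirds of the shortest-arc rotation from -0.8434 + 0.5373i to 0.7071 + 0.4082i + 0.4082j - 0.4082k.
-0.8922 - 0.0898i - 0.3129j + 0.3129k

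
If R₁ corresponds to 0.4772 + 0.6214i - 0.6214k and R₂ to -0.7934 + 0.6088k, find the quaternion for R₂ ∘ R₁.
-0.0003 - 0.493i + 0.3783j + 0.7835k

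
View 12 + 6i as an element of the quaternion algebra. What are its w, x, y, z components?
12 + 6i + 0j + 0k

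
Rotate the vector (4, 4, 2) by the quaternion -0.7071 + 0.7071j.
(-2, 4, 4)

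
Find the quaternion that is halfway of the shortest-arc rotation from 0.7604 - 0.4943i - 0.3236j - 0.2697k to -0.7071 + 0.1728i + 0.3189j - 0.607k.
0.8301 - 0.3774i - 0.3634j + 0.1908k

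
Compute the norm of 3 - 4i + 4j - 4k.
√57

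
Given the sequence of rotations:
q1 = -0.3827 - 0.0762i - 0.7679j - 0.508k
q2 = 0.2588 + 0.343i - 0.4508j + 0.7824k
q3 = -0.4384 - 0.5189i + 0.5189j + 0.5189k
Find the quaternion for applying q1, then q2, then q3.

q2 · q1 = -0.0216 + 0.6788i + 0.0884j - 0.7286k
q3 · q2 · q1 = 0.6939 - 0.7103i - 0.0758j - 0.0899k
0.6939 - 0.7103i - 0.0758j - 0.0899k


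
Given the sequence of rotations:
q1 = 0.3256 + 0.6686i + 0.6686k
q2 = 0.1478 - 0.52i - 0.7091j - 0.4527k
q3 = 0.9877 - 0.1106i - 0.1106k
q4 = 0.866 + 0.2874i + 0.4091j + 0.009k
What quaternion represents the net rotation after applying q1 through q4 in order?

q2 · q1 = 0.6985 - 0.5446i - 0.1859j + 0.4255k
q3 · q2 · q1 = 0.6767 - 0.6357i - 0.0763j + 0.3636k
q4 · q3 · q2 · q1 = 0.7967 - 0.2066i + 0.1005j + 0.5591k
0.7967 - 0.2066i + 0.1005j + 0.5591k


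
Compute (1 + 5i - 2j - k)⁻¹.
0.0323 - 0.1613i + 0.0645j + 0.0323k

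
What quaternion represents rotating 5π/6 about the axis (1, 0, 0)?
0.2588 + 0.9659i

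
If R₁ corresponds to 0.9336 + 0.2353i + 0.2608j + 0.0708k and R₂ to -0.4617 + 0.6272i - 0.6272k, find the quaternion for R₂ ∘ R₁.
-0.5342 + 0.6405i - 0.3124j - 0.4547k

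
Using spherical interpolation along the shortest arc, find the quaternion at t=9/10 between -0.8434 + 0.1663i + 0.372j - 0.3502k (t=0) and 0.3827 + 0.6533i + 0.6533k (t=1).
-0.4637 - 0.5929i + 0.046j - 0.6568k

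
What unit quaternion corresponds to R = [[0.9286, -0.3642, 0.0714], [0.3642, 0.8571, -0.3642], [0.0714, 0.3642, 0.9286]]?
0.9636 + 0.189i + 0.189k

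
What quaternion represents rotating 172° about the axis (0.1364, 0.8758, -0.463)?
0.0698 + 0.1361i + 0.8737j - 0.4619k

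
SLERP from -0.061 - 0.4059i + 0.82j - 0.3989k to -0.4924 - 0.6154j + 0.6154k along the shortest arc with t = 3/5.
0.2886 - 0.1766i + 0.7507j - 0.5674k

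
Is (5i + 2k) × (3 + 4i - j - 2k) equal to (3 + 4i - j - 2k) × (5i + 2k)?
No: pq = -16 + 17i + 18j + k ≠ -16 + 13i - 18j + 11k = qp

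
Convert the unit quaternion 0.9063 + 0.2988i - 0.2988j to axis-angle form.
axis = (√2/2, -√2/2, 0), θ = 50°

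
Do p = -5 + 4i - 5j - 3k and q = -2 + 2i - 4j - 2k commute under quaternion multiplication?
No: pq = -24 - 20i + 32j + 10k ≠ -24 - 16i + 28j + 22k = qp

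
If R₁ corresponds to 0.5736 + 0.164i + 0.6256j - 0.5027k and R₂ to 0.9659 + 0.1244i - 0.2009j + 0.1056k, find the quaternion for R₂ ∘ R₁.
0.7124 + 0.2647i + 0.5689j - 0.3142k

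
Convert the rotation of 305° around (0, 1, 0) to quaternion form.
-0.887 + 0.4617j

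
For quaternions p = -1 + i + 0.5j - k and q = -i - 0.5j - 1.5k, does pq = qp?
No: pq = -0.25 - 0.25i + 3j + 1.5k ≠ -0.25 + 2.25i - 2j + 1.5k = qp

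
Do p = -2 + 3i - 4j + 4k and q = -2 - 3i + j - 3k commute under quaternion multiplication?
No: pq = 29 + 8i + 3j - 11k ≠ 29 - 8i + 9j + 7k = qp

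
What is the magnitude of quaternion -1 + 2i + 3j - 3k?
√23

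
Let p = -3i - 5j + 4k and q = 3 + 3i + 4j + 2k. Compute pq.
21 - 35i + 3j + 15k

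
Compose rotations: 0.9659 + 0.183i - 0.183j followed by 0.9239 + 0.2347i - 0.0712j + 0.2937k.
0.8364 + 0.4495i - 0.1841j + 0.2538k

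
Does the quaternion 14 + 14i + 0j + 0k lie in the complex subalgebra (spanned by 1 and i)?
Yes. The quaternion 14 + 14i has j- and k-coefficients y = z = 0, so it lies in the complex subalgebra spanned by 1 and i.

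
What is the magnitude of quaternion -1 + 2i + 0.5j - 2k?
3.041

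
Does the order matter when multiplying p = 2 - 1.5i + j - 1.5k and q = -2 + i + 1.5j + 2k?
Yes: pq = -1 + 9.25i + 2.5j + 3.75k ≠ -1 + 0.75i - 0.5j + 10.25k = qp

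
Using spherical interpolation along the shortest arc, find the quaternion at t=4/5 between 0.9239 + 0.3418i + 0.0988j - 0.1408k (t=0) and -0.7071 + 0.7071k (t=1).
0.785 + 0.0744i + 0.0215j - 0.6146k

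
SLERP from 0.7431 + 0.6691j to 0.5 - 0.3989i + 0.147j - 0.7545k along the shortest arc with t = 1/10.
0.7572 - 0.0488i + 0.6447j - 0.0923k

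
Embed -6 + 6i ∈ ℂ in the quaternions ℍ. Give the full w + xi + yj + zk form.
-6 + 6i + 0j + 0k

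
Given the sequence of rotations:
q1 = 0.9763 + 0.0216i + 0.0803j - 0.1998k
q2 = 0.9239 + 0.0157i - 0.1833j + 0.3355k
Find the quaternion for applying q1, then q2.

q2 · q1 = 0.9834 + 0.045i - 0.0944j + 0.1482k
0.9834 + 0.045i - 0.0944j + 0.1482k


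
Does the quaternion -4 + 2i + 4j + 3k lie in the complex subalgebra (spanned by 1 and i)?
No. The quaternion -4 + 2i + 4j + 3k has j-coefficient y = 4 and k-coefficient z = 3, not both zero, so it does not lie in the complex subalgebra spanned by 1 and i.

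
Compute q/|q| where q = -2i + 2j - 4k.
-0.4082i + 0.4082j - 0.8165k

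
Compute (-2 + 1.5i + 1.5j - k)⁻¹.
-0.2105 - 0.1579i - 0.1579j + 0.1053k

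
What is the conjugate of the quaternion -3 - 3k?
-3 + 3k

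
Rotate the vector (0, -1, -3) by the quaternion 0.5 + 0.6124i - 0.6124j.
(2.587, 1.587, 0.888)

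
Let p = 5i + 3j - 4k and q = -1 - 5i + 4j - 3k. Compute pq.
1 + 2i + 32j + 39k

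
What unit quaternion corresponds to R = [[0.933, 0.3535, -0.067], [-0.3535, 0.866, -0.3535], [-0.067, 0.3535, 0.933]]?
0.9659 + 0.183i - 0.183k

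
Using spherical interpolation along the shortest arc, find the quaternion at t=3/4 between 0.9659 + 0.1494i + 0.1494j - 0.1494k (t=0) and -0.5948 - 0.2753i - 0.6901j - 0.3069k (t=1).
0.74 + 0.2593i + 0.5872j + 0.2008k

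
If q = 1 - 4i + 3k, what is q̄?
1 + 4i - 3k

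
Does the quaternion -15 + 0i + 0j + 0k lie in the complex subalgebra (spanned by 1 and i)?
Yes. The quaternion -15 has j- and k-coefficients y = z = 0, so it lies in the complex subalgebra spanned by 1 and i.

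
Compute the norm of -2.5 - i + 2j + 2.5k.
4.183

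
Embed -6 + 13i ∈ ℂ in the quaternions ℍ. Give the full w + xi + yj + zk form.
-6 + 13i + 0j + 0k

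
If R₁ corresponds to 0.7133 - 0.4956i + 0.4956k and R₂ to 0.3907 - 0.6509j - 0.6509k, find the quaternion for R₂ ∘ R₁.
0.6013 - 0.5162i - 0.1417j - 0.5932k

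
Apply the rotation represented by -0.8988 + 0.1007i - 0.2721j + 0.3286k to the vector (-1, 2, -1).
(-0.119, 2.171, -1.128)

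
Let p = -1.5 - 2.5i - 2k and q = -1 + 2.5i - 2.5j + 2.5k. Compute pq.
12.75 - 6.25i + 5j + 4.5k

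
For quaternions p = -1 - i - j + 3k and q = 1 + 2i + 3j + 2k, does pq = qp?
No: pq = -2 - 14i + 4j ≠ -2 + 8i - 12j + 2k = qp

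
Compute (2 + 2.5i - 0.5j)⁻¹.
0.1905 - 0.2381i + 0.0476j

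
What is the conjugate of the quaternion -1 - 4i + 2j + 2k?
-1 + 4i - 2j - 2k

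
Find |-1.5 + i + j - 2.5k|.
3.24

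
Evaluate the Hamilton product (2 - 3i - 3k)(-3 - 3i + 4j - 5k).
-30 + 15i + 2j - 13k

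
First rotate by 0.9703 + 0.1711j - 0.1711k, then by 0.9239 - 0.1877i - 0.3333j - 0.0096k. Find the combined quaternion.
0.9518 - 0.1235i - 0.1974j - 0.1995k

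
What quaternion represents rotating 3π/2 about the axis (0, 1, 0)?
-0.7071 + 0.7071j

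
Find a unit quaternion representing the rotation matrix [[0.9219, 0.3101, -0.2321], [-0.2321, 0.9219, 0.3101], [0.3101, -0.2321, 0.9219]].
0.9703 - 0.1397i - 0.1397j - 0.1397k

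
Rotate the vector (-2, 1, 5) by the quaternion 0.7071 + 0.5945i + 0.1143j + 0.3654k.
(1.186, -5.065, 1.714)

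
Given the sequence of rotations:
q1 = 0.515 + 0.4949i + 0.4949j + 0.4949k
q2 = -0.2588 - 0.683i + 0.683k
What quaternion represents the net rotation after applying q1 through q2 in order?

q2 · q1 = -0.1333 - 0.8178i + 0.548j - 0.1144k
-0.1333 - 0.8178i + 0.548j - 0.1144k


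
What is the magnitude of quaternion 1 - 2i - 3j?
√14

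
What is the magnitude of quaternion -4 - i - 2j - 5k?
√46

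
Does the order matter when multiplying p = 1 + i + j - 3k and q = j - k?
Yes: pq = -4 + 2i + 2j ≠ -4 - 2i - 2k = qp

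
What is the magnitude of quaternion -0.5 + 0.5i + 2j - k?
2.345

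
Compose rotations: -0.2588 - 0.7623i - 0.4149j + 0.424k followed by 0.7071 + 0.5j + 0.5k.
-0.1875 - 0.1196i - 0.8039j + 0.5516k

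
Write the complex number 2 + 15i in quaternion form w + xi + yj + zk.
2 + 15i + 0j + 0k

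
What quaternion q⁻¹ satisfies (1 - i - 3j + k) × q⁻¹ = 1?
0.0833 + 0.0833i + 0.25j - 0.0833k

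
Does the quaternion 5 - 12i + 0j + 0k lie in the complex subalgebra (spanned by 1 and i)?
Yes. The quaternion 5 - 12i has j- and k-coefficients y = z = 0, so it lies in the complex subalgebra spanned by 1 and i.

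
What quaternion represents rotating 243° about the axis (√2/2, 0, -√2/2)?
-0.5225 + 0.6029i - 0.6029k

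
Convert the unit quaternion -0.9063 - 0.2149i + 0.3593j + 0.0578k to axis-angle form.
axis = (-0.5085, 0.8501, 0.1368), θ = 310°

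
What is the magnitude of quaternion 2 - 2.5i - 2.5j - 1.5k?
4.33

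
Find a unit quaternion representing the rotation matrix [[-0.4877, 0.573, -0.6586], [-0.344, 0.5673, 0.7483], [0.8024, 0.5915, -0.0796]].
-0.5 + 0.0784i + 0.7305j + 0.4585k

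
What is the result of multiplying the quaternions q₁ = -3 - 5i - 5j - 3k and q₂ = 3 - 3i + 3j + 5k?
6 - 22i + 10j - 54k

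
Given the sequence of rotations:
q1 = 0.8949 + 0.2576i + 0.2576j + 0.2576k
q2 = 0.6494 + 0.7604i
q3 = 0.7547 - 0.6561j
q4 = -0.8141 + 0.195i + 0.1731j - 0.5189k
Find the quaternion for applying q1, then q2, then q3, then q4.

q2 · q1 = 0.3853 + 0.8478i - 0.0286j + 0.3632k
q3 · q2 · q1 = 0.272 + 0.4015i - 0.2744j + 0.8303k
q4 · q3 · q2 · q1 = 0.1786 - 0.2725i - 0.0998j - 0.9401k
0.1786 - 0.2725i - 0.0998j - 0.9401k


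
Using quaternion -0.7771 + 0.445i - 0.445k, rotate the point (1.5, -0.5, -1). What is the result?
(1.648, 0.242, -0.852)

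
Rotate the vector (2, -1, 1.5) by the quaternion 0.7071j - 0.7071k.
(-2, -1.5, 1)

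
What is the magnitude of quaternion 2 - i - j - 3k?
√15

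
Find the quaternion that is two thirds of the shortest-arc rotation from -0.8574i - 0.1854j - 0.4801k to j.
-0.3885i - 0.8954j - 0.2175k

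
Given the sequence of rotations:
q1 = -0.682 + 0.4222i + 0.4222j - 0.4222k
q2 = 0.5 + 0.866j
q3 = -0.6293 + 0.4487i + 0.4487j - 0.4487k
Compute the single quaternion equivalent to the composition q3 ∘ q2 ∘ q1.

q2 · q1 = -0.7066 - 0.1545i - 0.3795j - 0.5767k
q3 · q2 · q1 = 0.4255 - 0.6489i + 0.2499j + 0.579k
0.4255 - 0.6489i + 0.2499j + 0.579k


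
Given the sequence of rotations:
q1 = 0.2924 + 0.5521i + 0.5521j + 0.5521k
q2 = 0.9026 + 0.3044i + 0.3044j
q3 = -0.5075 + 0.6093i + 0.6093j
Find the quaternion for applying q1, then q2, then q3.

q2 · q1 = -0.0722 + 0.7554i + 0.4193j + 0.4983k
q3 · q2 · q1 = -0.6791 - 0.1237i - 0.5604j - 0.4577k
-0.6791 - 0.1237i - 0.5604j - 0.4577k


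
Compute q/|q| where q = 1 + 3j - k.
0.3015 + 0.9045j - 0.3015k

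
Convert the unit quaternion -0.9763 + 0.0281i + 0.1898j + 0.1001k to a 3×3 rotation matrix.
[[0.9079, 0.2061, -0.365], [-0.1848, 0.9784, 0.0929], [0.3762, -0.0169, 0.9264]]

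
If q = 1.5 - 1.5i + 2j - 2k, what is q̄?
1.5 + 1.5i - 2j + 2k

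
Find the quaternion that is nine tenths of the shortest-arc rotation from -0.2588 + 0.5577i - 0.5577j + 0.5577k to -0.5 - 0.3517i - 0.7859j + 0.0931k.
-0.5027 - 0.2612i - 0.8089j + 0.1572k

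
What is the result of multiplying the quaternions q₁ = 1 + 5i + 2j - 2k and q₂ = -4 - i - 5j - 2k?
7 - 35i - j - 17k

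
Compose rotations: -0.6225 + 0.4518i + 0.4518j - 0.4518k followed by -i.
0.4518 + 0.6225i - 0.4518j - 0.4518k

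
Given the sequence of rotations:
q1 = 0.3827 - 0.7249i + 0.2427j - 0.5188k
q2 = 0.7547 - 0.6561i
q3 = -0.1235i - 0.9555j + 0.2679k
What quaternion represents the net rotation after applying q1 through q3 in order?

q2 · q1 = -0.1868 - 0.7982i - 0.1572j - 0.5508k
q3 · q2 · q1 = -0.1012 + 0.5915i - 0.1034j - 0.7933k
-0.1012 + 0.5915i - 0.1034j - 0.7933k


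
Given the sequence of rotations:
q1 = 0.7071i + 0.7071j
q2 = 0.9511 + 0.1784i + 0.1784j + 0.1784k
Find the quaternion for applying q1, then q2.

q2 · q1 = -0.2523 + 0.5464i + 0.7987j
-0.2523 + 0.5464i + 0.7987j


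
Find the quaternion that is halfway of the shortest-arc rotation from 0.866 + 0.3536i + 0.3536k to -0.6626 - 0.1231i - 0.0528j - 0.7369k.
0.7888 + 0.246i + 0.0272j + 0.5627k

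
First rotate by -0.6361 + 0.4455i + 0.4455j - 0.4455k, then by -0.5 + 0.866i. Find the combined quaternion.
-0.0678 - 0.7736i + 0.1631j + 0.6086k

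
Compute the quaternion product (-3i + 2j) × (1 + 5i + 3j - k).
9 - 5i - j - 19k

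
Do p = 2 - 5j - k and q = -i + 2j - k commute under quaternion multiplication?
No: pq = 9 + 5i + 5j - 7k ≠ 9 - 9i + 3j + 3k = qp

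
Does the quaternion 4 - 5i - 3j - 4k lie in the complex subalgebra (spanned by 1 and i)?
No. The quaternion 4 - 5i - 3j - 4k has j-coefficient y = -3 and k-coefficient z = -4, not both zero, so it does not lie in the complex subalgebra spanned by 1 and i.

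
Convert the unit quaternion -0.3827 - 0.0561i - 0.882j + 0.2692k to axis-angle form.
axis = (-0.0607, -0.9547, 0.2914), θ = 5π/4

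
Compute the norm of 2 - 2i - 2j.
√12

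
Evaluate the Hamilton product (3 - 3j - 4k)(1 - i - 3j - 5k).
-26 - 8j - 22k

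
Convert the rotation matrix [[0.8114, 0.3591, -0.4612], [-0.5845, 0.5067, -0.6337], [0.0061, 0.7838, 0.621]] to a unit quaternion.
0.8572 + 0.4134i - 0.1363j - 0.2752k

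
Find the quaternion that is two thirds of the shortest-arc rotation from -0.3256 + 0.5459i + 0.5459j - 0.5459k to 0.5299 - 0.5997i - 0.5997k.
-0.5802 + 0.7375i + 0.2489j + 0.2397k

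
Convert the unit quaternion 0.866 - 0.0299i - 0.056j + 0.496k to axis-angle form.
axis = (-0.0598, -0.112, 0.9919), θ = π/3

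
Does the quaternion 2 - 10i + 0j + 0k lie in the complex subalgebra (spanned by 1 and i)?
Yes. The quaternion 2 - 10i has j- and k-coefficients y = z = 0, so it lies in the complex subalgebra spanned by 1 and i.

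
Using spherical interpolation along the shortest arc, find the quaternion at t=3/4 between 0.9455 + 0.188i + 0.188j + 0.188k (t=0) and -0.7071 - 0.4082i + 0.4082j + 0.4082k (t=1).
0.8396 + 0.3816i - 0.2733j - 0.2733k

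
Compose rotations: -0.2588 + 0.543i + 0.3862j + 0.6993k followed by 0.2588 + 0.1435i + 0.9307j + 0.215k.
-0.6547 + 0.6712i - 0.1245j - 0.3246k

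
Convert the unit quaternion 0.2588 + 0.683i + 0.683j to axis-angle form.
axis = (√2/2, √2/2, 0), θ = 5π/6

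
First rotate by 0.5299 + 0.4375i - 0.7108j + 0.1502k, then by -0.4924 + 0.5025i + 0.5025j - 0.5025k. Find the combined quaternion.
-0.0481 - 0.2309i + 0.321j - 0.9173k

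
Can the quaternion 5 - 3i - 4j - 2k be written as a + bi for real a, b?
No. The quaternion 5 - 3i - 4j - 2k has j-coefficient y = -4 and k-coefficient z = -2, not both zero, so it does not lie in the complex subalgebra spanned by 1 and i.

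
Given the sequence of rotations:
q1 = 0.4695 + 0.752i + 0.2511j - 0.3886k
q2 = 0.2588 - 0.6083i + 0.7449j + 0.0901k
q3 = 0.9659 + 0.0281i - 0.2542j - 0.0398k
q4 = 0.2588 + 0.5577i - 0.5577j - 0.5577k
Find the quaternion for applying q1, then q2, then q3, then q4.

q2 · q1 = 0.4269 - 0.4031i + 0.2461j - 0.7712k
q3 · q2 · q1 = 0.4555 - 0.1715i + 0.1669j - 0.8574k
q4 · q3 · q2 · q1 = -0.1716 + 0.7809i + 0.363j - 0.4785k
-0.1716 + 0.7809i + 0.363j - 0.4785k


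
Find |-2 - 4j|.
√20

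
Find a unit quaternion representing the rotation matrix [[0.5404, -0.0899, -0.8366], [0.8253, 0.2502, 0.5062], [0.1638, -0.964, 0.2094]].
0.7071 - 0.5198i - 0.3537j + 0.3236k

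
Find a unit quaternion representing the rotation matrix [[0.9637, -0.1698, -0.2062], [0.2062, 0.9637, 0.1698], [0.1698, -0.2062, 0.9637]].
0.9863 - 0.0953i - 0.0953j + 0.0953k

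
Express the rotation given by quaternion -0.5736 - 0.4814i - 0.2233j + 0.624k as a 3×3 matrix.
[[0.1215, 0.9308, -0.3446], [-0.5009, -0.2422, -0.8309], [-0.857, 0.2736, 0.4368]]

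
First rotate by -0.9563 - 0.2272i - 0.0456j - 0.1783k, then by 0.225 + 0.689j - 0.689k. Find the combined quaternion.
-0.3066 - 0.2054i - 0.5126j + 0.7753k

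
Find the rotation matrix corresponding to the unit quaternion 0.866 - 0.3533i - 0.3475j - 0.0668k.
[[0.7496, 0.3612, -0.5547], [0.1298, 0.7414, 0.6583], [0.6491, -0.5655, 0.5088]]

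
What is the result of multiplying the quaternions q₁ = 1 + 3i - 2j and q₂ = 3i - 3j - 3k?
-15 + 9i + 6j - 6k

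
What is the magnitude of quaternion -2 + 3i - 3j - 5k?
√47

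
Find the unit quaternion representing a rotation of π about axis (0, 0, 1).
k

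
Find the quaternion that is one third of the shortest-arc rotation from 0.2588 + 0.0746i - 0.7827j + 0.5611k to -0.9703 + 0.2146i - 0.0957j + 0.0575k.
0.6665 - 0.0384i - 0.6026j + 0.4372k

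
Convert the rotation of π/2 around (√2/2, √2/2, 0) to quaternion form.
0.7071 + 0.5i + 0.5j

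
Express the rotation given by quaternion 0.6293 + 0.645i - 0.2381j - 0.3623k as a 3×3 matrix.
[[0.6241, 0.1488, -0.767], [-0.7631, -0.0946, -0.6393], [-0.1677, 0.9843, 0.0546]]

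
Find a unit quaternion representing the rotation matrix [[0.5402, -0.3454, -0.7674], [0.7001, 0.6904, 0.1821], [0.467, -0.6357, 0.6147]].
0.8434 - 0.2424i - 0.3659j + 0.3099k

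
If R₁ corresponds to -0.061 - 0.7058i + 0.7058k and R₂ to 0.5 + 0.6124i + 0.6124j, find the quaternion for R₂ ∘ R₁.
0.4017 + 0.042i - 0.4696j + 0.7851k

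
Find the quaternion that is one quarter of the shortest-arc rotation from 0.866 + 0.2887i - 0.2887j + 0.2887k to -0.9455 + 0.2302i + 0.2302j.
0.9186 + 0.1616i - 0.2837j + 0.2226k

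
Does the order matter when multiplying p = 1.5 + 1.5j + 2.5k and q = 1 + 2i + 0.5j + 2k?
Yes: pq = -4.25 + 4.75i + 7.25j + 2.5k ≠ -4.25 + 1.25i - 2.75j + 8.5k = qp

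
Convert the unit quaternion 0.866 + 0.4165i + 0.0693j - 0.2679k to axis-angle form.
axis = (0.8329, 0.1386, -0.5358), θ = π/3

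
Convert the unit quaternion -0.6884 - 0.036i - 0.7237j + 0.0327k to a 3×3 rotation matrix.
[[-0.0496, 0.0971, 0.994], [0.0071, 0.9953, -0.0969], [-0.9987, 0.0022, -0.0501]]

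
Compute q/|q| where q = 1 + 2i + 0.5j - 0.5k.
0.4264 + 0.8528i + 0.2132j - 0.2132k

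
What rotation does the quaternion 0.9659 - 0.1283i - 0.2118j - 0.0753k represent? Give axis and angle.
axis = (-0.4957, -0.8183, -0.2909), θ = π/6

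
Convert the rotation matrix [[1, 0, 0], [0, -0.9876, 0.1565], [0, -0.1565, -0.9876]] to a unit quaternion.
-0.0785 + 0.9969i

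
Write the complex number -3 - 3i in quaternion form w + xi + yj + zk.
-3 - 3i + 0j + 0k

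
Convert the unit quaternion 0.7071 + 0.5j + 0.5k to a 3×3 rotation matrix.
[[0, -0.7071, 0.7071], [0.7071, 0.5, 0.5], [-0.7071, 0.5, 0.5]]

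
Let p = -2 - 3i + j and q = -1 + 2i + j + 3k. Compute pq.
7 + 2i + 6j - 11k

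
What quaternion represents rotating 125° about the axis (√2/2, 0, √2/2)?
0.4617 + 0.6272i + 0.6272k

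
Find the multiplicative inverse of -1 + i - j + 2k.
-0.1429 - 0.1429i + 0.1429j - 0.2857k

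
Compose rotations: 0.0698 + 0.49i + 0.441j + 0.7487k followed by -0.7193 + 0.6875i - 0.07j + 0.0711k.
-0.4094 - 0.3882i - 0.802j - 0.1961k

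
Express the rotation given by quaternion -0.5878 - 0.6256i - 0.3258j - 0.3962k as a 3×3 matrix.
[[0.4738, -0.0581, 0.8787], [0.8734, -0.0967, -0.4773], [0.1127, 0.9936, 0.005]]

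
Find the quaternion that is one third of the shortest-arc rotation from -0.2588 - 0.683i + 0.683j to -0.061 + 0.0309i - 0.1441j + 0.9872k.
-0.187 - 0.5841i + 0.6376j - 0.4662k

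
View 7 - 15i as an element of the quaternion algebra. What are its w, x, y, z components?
7 - 15i + 0j + 0k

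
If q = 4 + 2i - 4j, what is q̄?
4 - 2i + 4j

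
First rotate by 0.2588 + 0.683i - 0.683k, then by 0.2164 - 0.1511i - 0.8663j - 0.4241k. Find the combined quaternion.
-0.1305 + 0.7004i - 0.6171j + 0.3341k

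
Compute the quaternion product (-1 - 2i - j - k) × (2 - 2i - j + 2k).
-5 - 5i + 5j - 4k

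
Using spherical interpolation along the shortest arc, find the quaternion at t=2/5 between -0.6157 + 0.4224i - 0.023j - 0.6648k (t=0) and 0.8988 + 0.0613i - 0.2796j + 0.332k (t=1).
-0.7803 + 0.2424i + 0.1062j - 0.5666k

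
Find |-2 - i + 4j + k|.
√22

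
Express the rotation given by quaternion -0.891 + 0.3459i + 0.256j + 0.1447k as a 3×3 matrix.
[[0.8271, 0.435, -0.3561], [-0.0808, 0.7188, 0.6905], [0.5563, -0.5423, 0.6296]]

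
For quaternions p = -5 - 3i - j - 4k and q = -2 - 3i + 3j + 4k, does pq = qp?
No: pq = 20 + 29i + 11j - 24k ≠ 20 + 13i - 37j = qp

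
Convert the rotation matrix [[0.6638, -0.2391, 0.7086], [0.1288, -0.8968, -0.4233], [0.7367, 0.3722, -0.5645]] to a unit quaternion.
0.225 + 0.8839i - 0.0312j + 0.4088k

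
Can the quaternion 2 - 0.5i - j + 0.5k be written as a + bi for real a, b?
No. The quaternion 2 - 0.5i - j + 0.5k has j-coefficient y = -1 and k-coefficient z = 0.5, not both zero, so it does not lie in the complex subalgebra spanned by 1 and i.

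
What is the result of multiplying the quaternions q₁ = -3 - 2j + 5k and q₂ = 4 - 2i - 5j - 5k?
3 + 41i - 3j + 31k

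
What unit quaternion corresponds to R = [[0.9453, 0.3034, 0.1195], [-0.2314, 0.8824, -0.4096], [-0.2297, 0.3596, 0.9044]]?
0.9659 + 0.1991i + 0.0904j - 0.1384k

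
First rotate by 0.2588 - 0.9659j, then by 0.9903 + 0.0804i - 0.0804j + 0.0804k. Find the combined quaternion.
0.1786 + 0.0985i - 0.9773j - 0.0569k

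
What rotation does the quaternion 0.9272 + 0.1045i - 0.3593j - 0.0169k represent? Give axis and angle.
axis = (0.279, -0.9592, -0.0451), θ = 44°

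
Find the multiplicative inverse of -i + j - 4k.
0.0556i - 0.0556j + 0.2222k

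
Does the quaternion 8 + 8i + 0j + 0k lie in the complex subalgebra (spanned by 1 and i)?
Yes. The quaternion 8 + 8i has j- and k-coefficients y = z = 0, so it lies in the complex subalgebra spanned by 1 and i.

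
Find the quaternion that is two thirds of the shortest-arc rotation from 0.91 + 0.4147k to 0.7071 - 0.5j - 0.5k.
0.9022 - 0.3772j - 0.2092k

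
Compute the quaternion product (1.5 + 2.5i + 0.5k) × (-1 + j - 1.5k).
-0.75 - 3i + 5.25j - 0.25k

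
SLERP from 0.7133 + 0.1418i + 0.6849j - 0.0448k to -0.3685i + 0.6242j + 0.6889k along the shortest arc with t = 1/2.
0.435 - 0.1383i + 0.7984j + 0.3928k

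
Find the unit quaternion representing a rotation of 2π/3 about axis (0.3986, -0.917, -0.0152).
0.5 + 0.3452i - 0.7941j - 0.0132k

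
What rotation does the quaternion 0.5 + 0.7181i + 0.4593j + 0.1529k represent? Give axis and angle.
axis = (0.8292, 0.5304, 0.1766), θ = 2π/3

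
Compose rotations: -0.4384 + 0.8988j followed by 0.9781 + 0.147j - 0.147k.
-0.5609 + 0.1321i + 0.8147j + 0.0644k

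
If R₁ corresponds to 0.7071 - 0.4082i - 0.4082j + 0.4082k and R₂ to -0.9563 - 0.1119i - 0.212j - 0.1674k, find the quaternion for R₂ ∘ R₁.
-0.7401 + 0.1564i + 0.3545j - 0.5496k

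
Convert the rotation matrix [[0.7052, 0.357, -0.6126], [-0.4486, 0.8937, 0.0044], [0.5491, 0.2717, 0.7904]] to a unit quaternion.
0.9205 + 0.0726i - 0.3155j - 0.2188k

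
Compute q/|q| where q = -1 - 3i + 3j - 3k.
-0.189 - 0.5669i + 0.5669j - 0.5669k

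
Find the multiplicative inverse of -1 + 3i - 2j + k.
-0.0667 - 0.2i + 0.1333j - 0.0667k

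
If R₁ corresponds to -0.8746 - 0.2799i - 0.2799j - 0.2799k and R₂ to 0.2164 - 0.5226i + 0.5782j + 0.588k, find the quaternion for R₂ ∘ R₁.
-0.0091 + 0.3992i - 0.8771j - 0.2667k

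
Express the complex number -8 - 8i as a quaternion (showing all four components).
-8 - 8i + 0j + 0k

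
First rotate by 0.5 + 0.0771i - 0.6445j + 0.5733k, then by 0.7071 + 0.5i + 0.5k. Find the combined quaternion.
0.0284 + 0.6268i - 0.7038j + 0.3331k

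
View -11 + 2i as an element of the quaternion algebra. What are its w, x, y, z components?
-11 + 2i + 0j + 0k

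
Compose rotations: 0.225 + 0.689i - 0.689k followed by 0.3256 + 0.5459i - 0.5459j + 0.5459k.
0.0733 + 0.7233i + 0.6294j + 0.2746k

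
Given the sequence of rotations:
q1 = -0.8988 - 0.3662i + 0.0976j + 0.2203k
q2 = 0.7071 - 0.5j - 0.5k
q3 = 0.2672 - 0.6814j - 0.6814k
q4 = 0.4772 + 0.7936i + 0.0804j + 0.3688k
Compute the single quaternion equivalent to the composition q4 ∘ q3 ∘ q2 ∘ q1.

q2 · q1 = -0.4766 - 0.3203i + 0.7015j + 0.4221k
q3 · q2 · q1 = 0.6383 + 0.1048i + 0.7304j + 0.2193k
q4 · q3 · q2 · q1 = 0.0818 + 0.3048i + 0.2645j + 0.9113k
0.0818 + 0.3048i + 0.2645j + 0.9113k


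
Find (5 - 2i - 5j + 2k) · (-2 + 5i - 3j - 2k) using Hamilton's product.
-11 + 45i + j + 17k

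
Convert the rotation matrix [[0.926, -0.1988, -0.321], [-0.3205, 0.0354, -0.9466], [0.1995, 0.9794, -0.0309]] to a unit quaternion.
0.6947 + 0.6931i - 0.1873j - 0.0438k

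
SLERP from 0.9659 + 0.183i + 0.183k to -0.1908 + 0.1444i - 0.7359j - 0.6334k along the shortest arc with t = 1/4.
0.8915 + 0.1093i + 0.2431j + 0.3662k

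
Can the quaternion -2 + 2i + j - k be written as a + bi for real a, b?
No. The quaternion -2 + 2i + j - k has j-coefficient y = 1 and k-coefficient z = -1, not both zero, so it does not lie in the complex subalgebra spanned by 1 and i.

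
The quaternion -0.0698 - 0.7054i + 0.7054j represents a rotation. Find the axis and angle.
axis = (-√2/2, √2/2, 0), θ = 188°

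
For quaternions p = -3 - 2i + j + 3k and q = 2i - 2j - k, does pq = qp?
No: pq = 9 - i + 10j + 5k ≠ 9 - 11i + 2j + k = qp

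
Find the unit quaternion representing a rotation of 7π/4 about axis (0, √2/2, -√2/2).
-0.9239 + 0.2706j - 0.2706k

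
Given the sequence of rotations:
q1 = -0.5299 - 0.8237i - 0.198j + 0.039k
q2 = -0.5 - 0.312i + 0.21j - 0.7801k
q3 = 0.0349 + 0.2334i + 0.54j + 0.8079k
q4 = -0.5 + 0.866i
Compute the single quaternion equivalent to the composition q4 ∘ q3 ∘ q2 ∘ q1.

q2 · q1 = 0.08 + 0.4309i + 0.6425j + 0.6286k
q3 · q2 · q1 = -0.9526 - 0.1459i + 0.267j + 0.0038k
q4 · q3 · q2 · q1 = 0.6026 - 0.752i - 0.1368j + 0.2293k
0.6026 - 0.752i - 0.1368j + 0.2293k


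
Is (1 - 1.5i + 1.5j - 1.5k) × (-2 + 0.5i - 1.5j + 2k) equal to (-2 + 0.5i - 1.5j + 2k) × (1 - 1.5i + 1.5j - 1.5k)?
No: pq = 4 + 4.25i - 2.25j + 6.5k ≠ 4 + 2.75i - 6.75j + 3.5k = qp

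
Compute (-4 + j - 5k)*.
-4 - j + 5k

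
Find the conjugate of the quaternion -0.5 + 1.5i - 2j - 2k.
-0.5 - 1.5i + 2j + 2k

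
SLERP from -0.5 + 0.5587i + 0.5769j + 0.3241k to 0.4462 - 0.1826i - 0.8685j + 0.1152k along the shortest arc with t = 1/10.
-0.5045 + 0.5297i + 0.6201j + 0.2835k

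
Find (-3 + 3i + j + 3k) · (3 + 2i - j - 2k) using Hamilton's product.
-8 + 4i + 18j + 10k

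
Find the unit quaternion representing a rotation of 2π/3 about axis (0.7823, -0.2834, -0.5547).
0.5 + 0.6775i - 0.2454j - 0.4804k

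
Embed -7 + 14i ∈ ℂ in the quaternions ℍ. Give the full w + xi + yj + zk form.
-7 + 14i + 0j + 0k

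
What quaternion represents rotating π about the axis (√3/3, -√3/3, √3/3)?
0.5774i - 0.5774j + 0.5774k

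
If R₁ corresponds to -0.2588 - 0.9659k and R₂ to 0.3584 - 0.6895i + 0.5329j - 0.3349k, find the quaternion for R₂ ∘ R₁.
-0.4162 - 0.3363i - 0.8039j - 0.2595k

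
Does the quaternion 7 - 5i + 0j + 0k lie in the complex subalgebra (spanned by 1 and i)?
Yes. The quaternion 7 - 5i has j- and k-coefficients y = z = 0, so it lies in the complex subalgebra spanned by 1 and i.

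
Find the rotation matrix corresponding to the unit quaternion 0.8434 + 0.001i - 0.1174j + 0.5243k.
[[0.4227, -0.8846, -0.197], [0.8842, 0.4502, -0.1248], [0.1991, -0.1214, 0.9724]]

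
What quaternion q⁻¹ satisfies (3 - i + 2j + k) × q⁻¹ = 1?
0.2 + 0.0667i - 0.1333j - 0.0667k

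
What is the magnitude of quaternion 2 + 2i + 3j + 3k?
√26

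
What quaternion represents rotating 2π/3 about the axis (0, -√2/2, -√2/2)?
0.5 - 0.6124j - 0.6124k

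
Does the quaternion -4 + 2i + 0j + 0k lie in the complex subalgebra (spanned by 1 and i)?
Yes. The quaternion -4 + 2i has j- and k-coefficients y = z = 0, so it lies in the complex subalgebra spanned by 1 and i.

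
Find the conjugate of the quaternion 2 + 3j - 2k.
2 - 3j + 2k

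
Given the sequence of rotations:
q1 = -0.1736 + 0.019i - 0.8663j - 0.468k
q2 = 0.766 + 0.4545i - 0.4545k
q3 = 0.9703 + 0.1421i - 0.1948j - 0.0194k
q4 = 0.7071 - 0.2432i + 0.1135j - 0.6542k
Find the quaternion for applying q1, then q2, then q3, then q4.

q2 · q1 = -0.3543 - 0.4581i - 0.4595j - 0.6733k
q3 · q2 · q1 = -0.3813 - 0.3726i - 0.2723j - 0.801k
q4 · q3 · q2 · q1 = -0.8533 - 0.4398i - 0.1869j - 0.2084k
-0.8533 - 0.4398i - 0.1869j - 0.2084k


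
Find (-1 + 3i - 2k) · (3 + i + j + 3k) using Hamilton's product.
10i - 12j - 6k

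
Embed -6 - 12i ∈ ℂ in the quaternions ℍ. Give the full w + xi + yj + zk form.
-6 - 12i + 0j + 0k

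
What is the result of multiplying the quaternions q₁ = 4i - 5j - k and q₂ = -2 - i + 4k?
8 - 28i - 5j - 3k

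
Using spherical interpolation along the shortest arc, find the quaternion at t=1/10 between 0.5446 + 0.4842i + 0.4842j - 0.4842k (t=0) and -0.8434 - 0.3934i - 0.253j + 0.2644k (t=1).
0.5806 + 0.4793i + 0.4648j - 0.466k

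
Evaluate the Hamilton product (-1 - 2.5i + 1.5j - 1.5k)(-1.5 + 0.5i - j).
4.25 + 1.75i - 2j + 4k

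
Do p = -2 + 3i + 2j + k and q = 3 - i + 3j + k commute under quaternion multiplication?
No: pq = -10 + 10i - 4j + 12k ≠ -10 + 12i + 4j - 10k = qp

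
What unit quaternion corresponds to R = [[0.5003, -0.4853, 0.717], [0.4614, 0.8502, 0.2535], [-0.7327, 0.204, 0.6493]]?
0.866 - 0.0143i + 0.4185j + 0.2733k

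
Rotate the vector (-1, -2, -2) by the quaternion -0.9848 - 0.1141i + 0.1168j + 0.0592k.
(-0.658, -1.369, -2.587)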